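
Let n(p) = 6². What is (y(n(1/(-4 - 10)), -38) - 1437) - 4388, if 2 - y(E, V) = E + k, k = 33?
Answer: -5892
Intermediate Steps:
n(p) = 36
y(E, V) = -31 - E (y(E, V) = 2 - (E + 33) = 2 - (33 + E) = 2 + (-33 - E) = -31 - E)
(y(n(1/(-4 - 10)), -38) - 1437) - 4388 = ((-31 - 1*36) - 1437) - 4388 = ((-31 - 36) - 1437) - 4388 = (-67 - 1437) - 4388 = -1504 - 4388 = -5892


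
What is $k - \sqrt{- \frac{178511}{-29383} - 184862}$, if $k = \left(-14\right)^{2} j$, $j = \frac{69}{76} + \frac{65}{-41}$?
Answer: $- \frac{103439}{779} - \frac{33 i \sqrt{146554029845}}{29383} \approx -132.78 - 429.95 i$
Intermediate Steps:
$j = - \frac{2111}{3116}$ ($j = 69 \cdot \frac{1}{76} + 65 \left(- \frac{1}{41}\right) = \frac{69}{76} - \frac{65}{41} = - \frac{2111}{3116} \approx -0.67747$)
$k = - \frac{103439}{779}$ ($k = \left(-14\right)^{2} \left(- \frac{2111}{3116}\right) = 196 \left(- \frac{2111}{3116}\right) = - \frac{103439}{779} \approx -132.78$)
$k - \sqrt{- \frac{178511}{-29383} - 184862} = - \frac{103439}{779} - \sqrt{- \frac{178511}{-29383} - 184862} = - \frac{103439}{779} - \sqrt{\left(-178511\right) \left(- \frac{1}{29383}\right) - 184862} = - \frac{103439}{779} - \sqrt{\frac{178511}{29383} - 184862} = - \frac{103439}{779} - \sqrt{- \frac{5431621635}{29383}} = - \frac{103439}{779} - \frac{33 i \sqrt{146554029845}}{29383}$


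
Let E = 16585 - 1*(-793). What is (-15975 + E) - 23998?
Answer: -22595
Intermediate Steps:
E = 17378 (E = 16585 + 793 = 17378)
(-15975 + E) - 23998 = (-15975 + 17378) - 23998 = 1403 - 23998 = -22595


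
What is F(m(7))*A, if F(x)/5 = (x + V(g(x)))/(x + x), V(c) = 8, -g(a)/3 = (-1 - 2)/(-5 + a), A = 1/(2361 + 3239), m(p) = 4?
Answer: 3/2240 ≈ 0.0013393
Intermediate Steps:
A = 1/5600 ≈ 0.00017857
g(a) = 9/(-5 + a) (g(a) = -3*(-1 - 2)/(-5 + a) = -(-9)/(-5 + a) = 9/(-5 + a))
F(x) = 5*(8 + x)/(2*x) (F(x) = 5*((x + 8)/(x + x)) = 5*((8 + x)/((2*x))) = 5*((8 + x)*(1/(2*x))) = 5*((8 + x)/(2*x)) = 5*(8 + x)/(2*x))
F(m(7))*A = (5/2 + 20/4)*(1/5600) = (5/2 + 20*(¼))*(1/5600) = (5/2 + 5)*(1/5600) = (15/2)*(1/5600) = 3/2240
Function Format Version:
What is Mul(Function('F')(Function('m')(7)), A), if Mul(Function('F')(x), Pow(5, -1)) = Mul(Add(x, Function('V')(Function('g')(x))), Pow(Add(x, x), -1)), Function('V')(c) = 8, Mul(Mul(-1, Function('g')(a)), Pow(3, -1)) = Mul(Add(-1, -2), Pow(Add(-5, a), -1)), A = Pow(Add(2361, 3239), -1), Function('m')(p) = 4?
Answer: Rational(3, 2240) ≈ 0.0013393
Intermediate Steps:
A = Rational(1, 5600) (A = Pow(5600, -1) = Rational(1, 5600) ≈ 0.00017857)
Function('g')(a) = Mul(9, Pow(Add(-5, a), -1)) (Function('g')(a) = Mul(-3, Mul(Add(-1, -2), Pow(Add(-5, a), -1))) = Mul(-3, Mul(-3, Pow(Add(-5, a), -1))) = Mul(9, Pow(Add(-5, a), -1)))
Function('F')(x) = Mul(Rational(5, 2), Pow(x, -1), Add(8, x)) (Function('F')(x) = Mul(5, Mul(Add(x, 8), Pow(Add(x, x), -1))) = Mul(5, Mul(Add(8, x), Pow(Mul(2, x), -1))) = Mul(5, Mul(Add(8, x), Mul(Rational(1, 2), Pow(x, -1)))) = Mul(5, Mul(Rational(1, 2), Pow(x, -1), Add(8, x))) = Mul(Rational(5, 2), Pow(x, -1), Add(8, x)))
Mul(Function('F')(Function('m')(7)), A) = Mul(Add(Rational(5, 2), Mul(20, Pow(4, -1))), Rational(1, 5600)) = Mul(Add(Rational(5, 2), Mul(20, Rational(1, 4))), Rational(1, 5600)) = Mul(Add(Rational(5, 2), 5), Rational(1, 5600)) = Mul(Rational(15, 2), Rational(1, 5600)) = Rational(3, 2240)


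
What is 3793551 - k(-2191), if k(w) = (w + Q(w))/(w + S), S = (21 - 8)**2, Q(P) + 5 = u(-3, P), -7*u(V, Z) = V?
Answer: 17897968495/4718 ≈ 3.7935e+6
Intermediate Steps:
u(V, Z) = -V/7
Q(P) = -32/7 (Q(P) = -5 - 1/7*(-3) = -5 + 3/7 = -32/7)
S = 169 (S = 13**2 = 169)
k(w) = (-32/7 + w)/(169 + w) (k(w) = (w - 32/7)/(w + 169) = (-32/7 + w)/(169 + w))
3793551 - k(-2191) = 3793551 - (-32/7 - 2191)/(169 - 2191) = 3793551 - (-15369)/((-2022)*7) = 3793551 - (-1)*(-15369)/(2022*7) = 3793551 - 1*5123/4718 = 3793551 - 5123/4718 = 17897968495/4718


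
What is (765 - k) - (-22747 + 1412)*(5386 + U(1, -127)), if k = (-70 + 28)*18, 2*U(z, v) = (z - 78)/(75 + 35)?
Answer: 459617455/4 ≈ 1.1490e+8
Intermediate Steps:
U(z, v) = -39/110 + z/220 (U(z, v) = ((z - 78)/(75 + 35))/2 = ((-78 + z)/110)/2 = ((-78 + z)*(1/110))/2 = (-39/55 + z/110)/2 = -39/110 + z/220)
k = -756 (k = -42*18 = -756)
(765 - k) - (-22747 + 1412)*(5386 + U(1, -127)) = (765 - 1*(-756)) - (-22747 + 1412)*(5386 + (-39/110 + (1/220)*1)) = (765 + 756) - (-21335)*(5386 + (-39/110 + 1/220)) = 1521 - (-21335)*(5386 - 7/20) = 1521 - (-21335)*107713/20 = 1521 - 1*(-459611371/4) = 1521 + 459611371/4 = 459617455/4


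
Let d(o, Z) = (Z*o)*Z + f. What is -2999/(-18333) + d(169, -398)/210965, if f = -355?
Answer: 491405645728/3867621345 ≈ 127.06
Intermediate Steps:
d(o, Z) = -355 + o*Z**2 (d(o, Z) = (Z*o)*Z - 355 = o*Z**2 - 355 = -355 + o*Z**2)
-2999/(-18333) + d(169, -398)/210965 = -2999/(-18333) + (-355 + 169*(-398)**2)/210965 = -2999*(-1/18333) + (-355 + 169*158404)*(1/210965) = 2999/18333 + (-355 + 26770276)*(1/210965) = 2999/18333 + 26769921*(1/210965) = 2999/18333 + 26769921/210965 = 491405645728/3867621345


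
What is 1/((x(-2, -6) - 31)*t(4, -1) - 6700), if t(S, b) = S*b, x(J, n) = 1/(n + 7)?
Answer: -1/6580 ≈ -0.00015198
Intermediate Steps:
x(J, n) = 1/(7 + n)
1/((x(-2, -6) - 31)*t(4, -1) - 6700) = 1/((1/(7 - 6) - 31)*(4*(-1)) - 6700) = 1/((1/1 - 31)*(-4) - 6700) = 1/((1 - 31)*(-4) - 6700) = 1/(-30*(-4) - 6700) = 1/(120 - 6700) = 1/(-6580) = -1/6580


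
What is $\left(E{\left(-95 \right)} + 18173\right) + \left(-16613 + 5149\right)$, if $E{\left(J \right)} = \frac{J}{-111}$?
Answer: $\frac{744794}{111} \approx 6709.9$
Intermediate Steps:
$E{\left(J \right)} = - \frac{J}{111}$ ($E{\left(J \right)} = J \left(- \frac{1}{111}\right) = - \frac{J}{111}$)
$\left(E{\left(-95 \right)} + 18173\right) + \left(-16613 + 5149\right) = \left(\left(- \frac{1}{111}\right) \left(-95\right) + 18173\right) + \left(-16613 + 5149\right) = \left(\frac{95}{111} + 18173\right) - 11464 = \frac{2017298}{111} - 11464 = \frac{744794}{111}$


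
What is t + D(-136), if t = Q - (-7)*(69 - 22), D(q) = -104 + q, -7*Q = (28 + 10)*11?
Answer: 205/7 ≈ 29.286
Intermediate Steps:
Q = -418/7 (Q = -(28 + 10)*11/7 = -38*11/7 = -⅐*418 = -418/7 ≈ -59.714)
t = 1885/7 (t = -418/7 - (-7)*(69 - 22) = -418/7 - (-7)*47 = -418/7 - 1*(-329) = -418/7 + 329 = 1885/7 ≈ 269.29)
t + D(-136) = 1885/7 + (-104 - 136) = 1885/7 - 240 = 205/7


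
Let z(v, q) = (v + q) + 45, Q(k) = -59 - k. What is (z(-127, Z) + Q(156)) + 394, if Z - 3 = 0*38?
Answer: 100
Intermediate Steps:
Z = 3 (Z = 3 + 0*38 = 3 + 0 = 3)
z(v, q) = 45 + q + v (z(v, q) = (q + v) + 45 = 45 + q + v)
(z(-127, Z) + Q(156)) + 394 = ((45 + 3 - 127) + (-59 - 1*156)) + 394 = (-79 + (-59 - 156)) + 394 = (-79 - 215) + 394 = -294 + 394 = 100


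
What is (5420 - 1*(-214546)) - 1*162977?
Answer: 56989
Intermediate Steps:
(5420 - 1*(-214546)) - 1*162977 = (5420 + 214546) - 162977 = 219966 - 162977 = 56989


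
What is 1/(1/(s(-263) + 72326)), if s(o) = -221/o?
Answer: 19021959/263 ≈ 72327.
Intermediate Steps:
1/(1/(s(-263) + 72326)) = 1/(1/(-221/(-263) + 72326)) = 1/(1/(-221*(-1/263) + 72326)) = 1/(1/(221/263 + 72326)) = 1/(1/(19021959/263)) = 1/(263/19021959) = 19021959/263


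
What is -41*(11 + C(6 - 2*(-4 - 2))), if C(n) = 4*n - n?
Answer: -2665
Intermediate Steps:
C(n) = 3*n
-41*(11 + C(6 - 2*(-4 - 2))) = -41*(11 + 3*(6 - 2*(-4 - 2))) = -41*(11 + 3*(6 - 2*(-6))) = -41*(11 + 3*(6 + 12)) = -41*(11 + 3*18) = -41*(11 + 54) = -41*65 = -2665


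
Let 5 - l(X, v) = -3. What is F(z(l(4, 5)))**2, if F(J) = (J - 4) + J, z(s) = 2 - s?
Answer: 256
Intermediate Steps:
l(X, v) = 8 (l(X, v) = 5 - 1*(-3) = 5 + 3 = 8)
F(J) = -4 + 2*J (F(J) = (-4 + J) + J = -4 + 2*J)
F(z(l(4, 5)))**2 = (-4 + 2*(2 - 1*8))**2 = (-4 + 2*(2 - 8))**2 = (-4 + 2*(-6))**2 = (-4 - 12)**2 = (-16)**2 = 256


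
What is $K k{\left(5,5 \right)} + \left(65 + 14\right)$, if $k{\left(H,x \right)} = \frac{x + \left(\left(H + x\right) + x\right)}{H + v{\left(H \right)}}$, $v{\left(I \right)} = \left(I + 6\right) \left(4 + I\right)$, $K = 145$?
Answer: $\frac{2779}{26} \approx 106.88$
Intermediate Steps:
$v{\left(I \right)} = \left(4 + I\right) \left(6 + I\right)$ ($v{\left(I \right)} = \left(6 + I\right) \left(4 + I\right) = \left(4 + I\right) \left(6 + I\right)$)
$k{\left(H,x \right)} = \frac{H + 3 x}{24 + H^{2} + 11 H}$ ($k{\left(H,x \right)} = \frac{x + \left(\left(H + x\right) + x\right)}{H + \left(24 + H^{2} + 10 H\right)} = \frac{x + \left(H + 2 x\right)}{24 + H^{2} + 11 H} = \frac{H + 3 x}{24 + H^{2} + 11 H}$)
$K k{\left(5,5 \right)} + \left(65 + 14\right) = 145 \frac{5 + 3 \cdot 5}{24 + 5^{2} + 11 \cdot 5} + \left(65 + 14\right) = 145 \frac{5 + 15}{24 + 25 + 55} + 79 = 145 \cdot \frac{1}{104} \cdot 20 + 79 = 145 \cdot \frac{5}{26} + 79 = \frac{725}{26} + 79 = \frac{2779}{26}$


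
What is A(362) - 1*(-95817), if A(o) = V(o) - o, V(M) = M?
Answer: 95817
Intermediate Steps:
A(o) = 0 (A(o) = o - o = 0)
A(362) - 1*(-95817) = 0 - 1*(-95817) = 0 + 95817 = 95817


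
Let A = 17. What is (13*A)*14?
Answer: 3094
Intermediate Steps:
(13*A)*14 = (13*17)*14 = 221*14 = 3094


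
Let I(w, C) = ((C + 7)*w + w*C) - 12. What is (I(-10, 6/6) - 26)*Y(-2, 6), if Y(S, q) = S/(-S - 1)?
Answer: 256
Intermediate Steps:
I(w, C) = -12 + C*w + w*(7 + C) (I(w, C) = ((7 + C)*w + C*w) - 12 = (w*(7 + C) + C*w) - 12 = (C*w + w*(7 + C)) - 12 = -12 + C*w + w*(7 + C))
Y(S, q) = S/(-1 - S)
(I(-10, 6/6) - 26)*Y(-2, 6) = ((-12 + 7*(-10) + 2*(6/6)*(-10)) - 26)*(-1*(-2)/(1 - 2)) = ((-12 - 70 + 2*(6*(⅙))*(-10)) - 26)*(-1*(-2)/(-1)) = ((-12 - 70 + 2*1*(-10)) - 26)*(-1*(-2)*(-1)) = ((-12 - 70 - 20) - 26)*(-2) = (-102 - 26)*(-2) = -128*(-2) = 256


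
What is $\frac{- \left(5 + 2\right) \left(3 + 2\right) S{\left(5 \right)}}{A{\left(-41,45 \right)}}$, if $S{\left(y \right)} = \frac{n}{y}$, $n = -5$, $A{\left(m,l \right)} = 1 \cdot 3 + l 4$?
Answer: $\frac{35}{183} \approx 0.19126$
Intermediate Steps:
$A{\left(m,l \right)} = 3 + 4 l$
$S{\left(y \right)} = - \frac{5}{y}$
$\frac{- \left(5 + 2\right) \left(3 + 2\right) S{\left(5 \right)}}{A{\left(-41,45 \right)}} = \frac{- \left(5 + 2\right) \left(3 + 2\right) \left(- \frac{5}{5}\right)}{3 + 4 \cdot 45} = \frac{- 7 \cdot 5 \left(\left(-5\right) \frac{1}{5}\right)}{3 + 180} = \frac{\left(-1\right) 35 \left(-1\right)}{183} = \left(-35\right) \left(-1\right) \frac{1}{183} = 35 \cdot \frac{1}{183} = \frac{35}{183}$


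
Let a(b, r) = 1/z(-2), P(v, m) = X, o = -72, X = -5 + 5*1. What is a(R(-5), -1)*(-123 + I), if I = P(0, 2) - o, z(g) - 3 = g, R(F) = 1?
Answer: -51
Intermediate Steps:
X = 0 (X = -5 + 5 = 0)
P(v, m) = 0
z(g) = 3 + g
I = 72 (I = 0 - 1*(-72) = 0 + 72 = 72)
a(b, r) = 1 (a(b, r) = 1/(3 - 2) = 1/1 = 1)
a(R(-5), -1)*(-123 + I) = 1*(-123 + 72) = 1*(-51) = -51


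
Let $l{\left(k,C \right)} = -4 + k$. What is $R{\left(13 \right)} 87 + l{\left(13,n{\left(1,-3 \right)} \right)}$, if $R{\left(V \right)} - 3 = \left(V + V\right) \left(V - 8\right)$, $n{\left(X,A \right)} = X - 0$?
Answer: $11580$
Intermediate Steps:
$n{\left(X,A \right)} = X$ ($n{\left(X,A \right)} = X + 0 = X$)
$R{\left(V \right)} = 3 + 2 V \left(-8 + V\right)$ ($R{\left(V \right)} = 3 + \left(V + V\right) \left(V - 8\right) = 3 + 2 V \left(-8 + V\right)$)
$R{\left(13 \right)} 87 + l{\left(13,n{\left(1,-3 \right)} \right)} = \left(3 - 208 + 2 \cdot 13^{2}\right) 87 + \left(-4 + 13\right) = \left(3 - 208 + 2 \cdot 169\right) 87 + 9 = \left(3 - 208 + 338\right) 87 + 9 = 133 \cdot 87 + 9 = 11571 + 9 = 11580$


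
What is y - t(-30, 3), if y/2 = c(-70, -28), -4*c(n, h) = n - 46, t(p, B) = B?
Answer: 55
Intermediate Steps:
c(n, h) = 23/2 - n/4 (c(n, h) = -(n - 46)/4 = -(-46 + n)/4 = 23/2 - n/4)
y = 58 (y = 2*(23/2 - ¼*(-70)) = 2*(23/2 + 35/2) = 2*29 = 58)
y - t(-30, 3) = 58 - 1*3 = 58 - 3 = 55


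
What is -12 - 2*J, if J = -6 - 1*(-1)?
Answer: -2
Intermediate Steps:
J = -5 (J = -6 + 1 = -5)
-12 - 2*J = -12 - 2*(-5) = -12 + 10 = -2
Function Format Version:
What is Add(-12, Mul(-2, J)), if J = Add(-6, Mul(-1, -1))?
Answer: -2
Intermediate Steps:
J = -5 (J = Add(-6, 1) = -5)
Add(-12, Mul(-2, J)) = Add(-12, Mul(-2, -5)) = Add(-12, 10) = -2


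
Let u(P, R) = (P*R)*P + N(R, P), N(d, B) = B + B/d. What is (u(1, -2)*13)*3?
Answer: -117/2 ≈ -58.500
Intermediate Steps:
u(P, R) = P + P/R + R*P² (u(P, R) = (P*R)*P + (P + P/R) = R*P² + (P + P/R) = P + P/R + R*P²)
(u(1, -2)*13)*3 = ((1 + 1/(-2) - 2*1²)*13)*3 = ((1 + 1*(-½) - 2*1)*13)*3 = ((1 - ½ - 2)*13)*3 = -3/2*13*3 = -39/2*3 = -117/2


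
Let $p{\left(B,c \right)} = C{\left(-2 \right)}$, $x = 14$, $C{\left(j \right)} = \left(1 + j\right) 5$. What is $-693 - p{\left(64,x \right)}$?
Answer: $-688$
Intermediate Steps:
$C{\left(j \right)} = 5 + 5 j$
$p{\left(B,c \right)} = -5$ ($p{\left(B,c \right)} = 5 + 5 \left(-2\right) = 5 - 10 = -5$)
$-693 - p{\left(64,x \right)} = -693 - -5 = -693 + 5 = -688$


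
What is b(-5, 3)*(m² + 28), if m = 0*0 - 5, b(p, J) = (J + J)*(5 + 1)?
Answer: 1908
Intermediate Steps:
b(p, J) = 12*J (b(p, J) = (2*J)*6 = 12*J)
m = -5 (m = 0 - 5 = -5)
b(-5, 3)*(m² + 28) = (12*3)*((-5)² + 28) = 36*(25 + 28) = 36*53 = 1908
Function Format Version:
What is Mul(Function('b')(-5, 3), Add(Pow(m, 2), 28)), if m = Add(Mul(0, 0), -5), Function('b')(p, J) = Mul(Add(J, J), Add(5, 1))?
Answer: 1908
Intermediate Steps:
Function('b')(p, J) = Mul(12, J) (Function('b')(p, J) = Mul(Mul(2, J), 6) = Mul(12, J))
m = -5 (m = Add(0, -5) = -5)
Mul(Function('b')(-5, 3), Add(Pow(m, 2), 28)) = Mul(Mul(12, 3), Add(Pow(-5, 2), 28)) = Mul(36, Add(25, 28)) = Mul(36, 53) = 1908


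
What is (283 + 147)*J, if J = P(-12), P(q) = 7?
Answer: 3010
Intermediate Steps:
J = 7
(283 + 147)*J = (283 + 147)*7 = 430*7 = 3010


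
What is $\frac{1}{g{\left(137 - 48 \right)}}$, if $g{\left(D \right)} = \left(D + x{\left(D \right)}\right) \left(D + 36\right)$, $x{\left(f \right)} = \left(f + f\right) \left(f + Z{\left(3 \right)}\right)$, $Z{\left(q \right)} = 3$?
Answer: $\frac{1}{2058125} \approx 4.8588 \cdot 10^{-7}$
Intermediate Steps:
$x{\left(f \right)} = 2 f \left(3 + f\right)$ ($x{\left(f \right)} = \left(f + f\right) \left(f + 3\right) = 2 f \left(3 + f\right)$)
$g{\left(D \right)} = \left(36 + D\right) \left(D + 2 D \left(3 + D\right)\right)$ ($g{\left(D \right)} = \left(D + 2 D \left(3 + D\right)\right) \left(D + 36\right) = \left(D + 2 D \left(3 + D\right)\right) \left(36 + D\right) = \left(36 + D\right) \left(D + 2 D \left(3 + D\right)\right)$)
$\frac{1}{g{\left(137 - 48 \right)}} = \frac{1}{\left(137 - 48\right) \left(252 + 2 \left(137 - 48\right)^{2} + 79 \left(137 - 48\right)\right)} = \frac{1}{89 \left(252 + 2 \cdot 89^{2} + 79 \cdot 89\right)} = \frac{1}{89 \left(252 + 2 \cdot 7921 + 7031\right)} = \frac{1}{89 \left(252 + 15842 + 7031\right)} = \frac{1}{89 \cdot 23125} = \frac{1}{2058125}$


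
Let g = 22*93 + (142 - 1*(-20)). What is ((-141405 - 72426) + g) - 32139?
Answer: -243762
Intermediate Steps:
g = 2208 (g = 2046 + (142 + 20) = 2046 + 162 = 2208)
((-141405 - 72426) + g) - 32139 = ((-141405 - 72426) + 2208) - 32139 = (-213831 + 2208) - 32139 = -211623 - 32139 = -243762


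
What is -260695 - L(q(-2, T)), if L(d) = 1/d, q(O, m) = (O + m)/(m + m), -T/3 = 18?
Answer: -3649757/14 ≈ -2.6070e+5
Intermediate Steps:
T = -54 (T = -3*18 = -54)
q(O, m) = (O + m)/(2*m) (q(O, m) = (O + m)/((2*m)) = (O + m)*(1/(2*m)) = (O + m)/(2*m))
-260695 - L(q(-2, T)) = -260695 - 1/((½)*(-2 - 54)/(-54)) = -260695 - 1/((½)*(-1/54)*(-56)) = -260695 - 1/14/27 = -260695 - 1*27/14 = -260695 - 27/14 = -3649757/14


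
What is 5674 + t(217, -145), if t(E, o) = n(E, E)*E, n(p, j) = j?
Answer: 52763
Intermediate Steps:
t(E, o) = E**2 (t(E, o) = E*E = E**2)
5674 + t(217, -145) = 5674 + 217**2 = 5674 + 47089 = 52763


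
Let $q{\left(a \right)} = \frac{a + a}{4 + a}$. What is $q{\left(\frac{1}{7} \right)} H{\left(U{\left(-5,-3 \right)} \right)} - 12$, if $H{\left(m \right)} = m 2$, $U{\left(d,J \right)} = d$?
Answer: $- \frac{368}{29} \approx -12.69$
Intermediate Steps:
$H{\left(m \right)} = 2 m$
$q{\left(a \right)} = \frac{2 a}{4 + a}$
$q{\left(\frac{1}{7} \right)} H{\left(U{\left(-5,-3 \right)} \right)} - 12 = \frac{2}{7 \left(4 + \frac{1}{7}\right)} 2 \left(-5\right) - 12 = 2 \cdot \frac{1}{7} \frac{1}{4 + \frac{1}{7}} \left(-10\right) - 12 = 2 \cdot \frac{1}{7} \frac{1}{\frac{29}{7}} \left(-10\right) - 12 = 2 \cdot \frac{1}{7} \cdot \frac{7}{29} \left(-10\right) - 12 = \frac{2}{29} \left(-10\right) - 12 = - \frac{20}{29} - 12 = - \frac{368}{29}$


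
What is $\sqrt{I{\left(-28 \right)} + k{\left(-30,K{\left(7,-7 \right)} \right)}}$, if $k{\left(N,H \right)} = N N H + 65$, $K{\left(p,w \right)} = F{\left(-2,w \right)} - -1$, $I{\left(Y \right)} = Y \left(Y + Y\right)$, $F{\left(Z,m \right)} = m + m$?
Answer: $i \sqrt{10067} \approx 100.33 i$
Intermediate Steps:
$F{\left(Z,m \right)} = 2 m$
$I{\left(Y \right)} = 2 Y^{2}$ ($I{\left(Y \right)} = Y 2 Y = 2 Y^{2}$)
$K{\left(p,w \right)} = 1 + 2 w$ ($K{\left(p,w \right)} = 2 w - -1 = 2 w + 1 = 1 + 2 w$)
$k{\left(N,H \right)} = 65 + H N^{2}$ ($k{\left(N,H \right)} = N^{2} H + 65 = H N^{2} + 65 = 65 + H N^{2}$)
$\sqrt{I{\left(-28 \right)} + k{\left(-30,K{\left(7,-7 \right)} \right)}} = \sqrt{2 \left(-28\right)^{2} + \left(65 + \left(1 + 2 \left(-7\right)\right) \left(-30\right)^{2}\right)} = \sqrt{2 \cdot 784 + \left(65 + \left(1 - 14\right) 900\right)} = \sqrt{1568 + \left(65 - 11700\right)} = \sqrt{1568 - 11635} = \sqrt{-10067} = i \sqrt{10067}$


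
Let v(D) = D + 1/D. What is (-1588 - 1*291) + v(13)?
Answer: -24257/13 ≈ -1865.9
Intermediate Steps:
(-1588 - 1*291) + v(13) = (-1588 - 1*291) + (13 + 1/13) = (-1588 - 291) + (13 + 1/13) = -1879 + 170/13 = -24257/13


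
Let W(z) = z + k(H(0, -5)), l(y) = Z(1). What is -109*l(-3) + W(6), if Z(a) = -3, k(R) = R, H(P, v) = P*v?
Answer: 333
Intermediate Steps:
l(y) = -3
W(z) = z (W(z) = z + 0*(-5) = z + 0 = z)
-109*l(-3) + W(6) = -109*(-3) + 6 = 327 + 6 = 333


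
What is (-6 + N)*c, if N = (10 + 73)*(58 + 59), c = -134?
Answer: -1300470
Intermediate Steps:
N = 9711 (N = 83*117 = 9711)
(-6 + N)*c = (-6 + 9711)*(-134) = 9705*(-134) = -1300470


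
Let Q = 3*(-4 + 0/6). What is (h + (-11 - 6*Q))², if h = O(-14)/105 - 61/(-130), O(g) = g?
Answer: 572214241/152100 ≈ 3762.1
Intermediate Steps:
Q = -12 (Q = 3*(-4 + 0*(⅙)) = 3*(-4 + 0) = 3*(-4) = -12)
h = 131/390 (h = -14/105 - 61/(-130) = -14*1/105 - 61*(-1/130) = -2/15 + 61/130 = 131/390 ≈ 0.33590)
(h + (-11 - 6*Q))² = (131/390 + (-11 - 6*(-12)))² = (131/390 + (-11 + 72))² = (131/390 + 61)² = (23921/390)² = 572214241/152100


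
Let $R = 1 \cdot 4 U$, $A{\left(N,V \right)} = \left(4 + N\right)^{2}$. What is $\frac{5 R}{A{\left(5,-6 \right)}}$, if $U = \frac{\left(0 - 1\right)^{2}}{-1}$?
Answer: $- \frac{20}{81} \approx -0.24691$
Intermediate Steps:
$U = -1$ ($U = \left(-1\right)^{2} \left(-1\right) = 1 \left(-1\right) = -1$)
$R = -4$ ($R = 1 \cdot 4 \left(-1\right) = 4 \left(-1\right) = -4$)
$\frac{5 R}{A{\left(5,-6 \right)}} = \frac{5 \left(-4\right)}{\left(4 + 5\right)^{2}} = - \frac{20}{9^{2}} = - \frac{20}{81}$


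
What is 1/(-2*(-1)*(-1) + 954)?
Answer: 1/952 ≈ 0.0010504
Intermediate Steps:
1/(-2*(-1)*(-1) + 954) = 1/(2*(-1) + 954) = 1/(-2 + 954) = 1/952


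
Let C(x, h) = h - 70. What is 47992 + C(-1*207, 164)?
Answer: 48086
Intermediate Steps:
C(x, h) = -70 + h
47992 + C(-1*207, 164) = 47992 + (-70 + 164) = 47992 + 94 = 48086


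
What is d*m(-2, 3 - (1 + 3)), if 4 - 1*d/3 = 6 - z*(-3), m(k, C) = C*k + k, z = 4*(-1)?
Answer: 0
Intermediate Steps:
z = -4
m(k, C) = k + C*k
d = 30 (d = 12 - 3*(6 - 1*(-4)*(-3)) = 12 - 3*(6 + 4*(-3)) = 12 - 3*(6 - 12) = 12 - 3*(-6) = 12 + 18 = 30)
d*m(-2, 3 - (1 + 3)) = 30*(-2*(1 + (3 - (1 + 3)))) = 30*(-2*(1 + (3 - 1*4))) = 30*(-2*(1 + (3 - 4))) = 30*(-2*(1 - 1)) = 30*(-2*0) = 30*0 = 0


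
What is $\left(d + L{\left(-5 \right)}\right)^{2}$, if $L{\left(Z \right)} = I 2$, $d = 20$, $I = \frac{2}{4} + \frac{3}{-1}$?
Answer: $225$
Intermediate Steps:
$I = - \frac{5}{2}$ ($I = 2 \cdot \frac{1}{4} + 3 \left(-1\right) = \frac{1}{2} - 3 = - \frac{5}{2} \approx -2.5$)
$L{\left(Z \right)} = -5$ ($L{\left(Z \right)} = \left(- \frac{5}{2}\right) 2 = -5$)
$\left(d + L{\left(-5 \right)}\right)^{2} = \left(20 - 5\right)^{2} = 15^{2} = 225$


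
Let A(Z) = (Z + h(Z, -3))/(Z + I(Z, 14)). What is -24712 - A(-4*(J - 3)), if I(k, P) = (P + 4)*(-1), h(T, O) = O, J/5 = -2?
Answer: -840257/34 ≈ -24713.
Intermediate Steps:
J = -10 (J = 5*(-2) = -10)
I(k, P) = -4 - P (I(k, P) = (4 + P)*(-1) = -4 - P)
A(Z) = (-3 + Z)/(-18 + Z) (A(Z) = (Z - 3)/(Z + (-4 - 1*14)) = (-3 + Z)/(Z + (-4 - 14)) = (-3 + Z)/(Z - 18) = (-3 + Z)/(-18 + Z))
-24712 - A(-4*(J - 3)) = -24712 - (-3 - 4*(-10 - 3))/(-18 - 4*(-10 - 3)) = -24712 - (-3 - 4*(-13))/(-18 - 4*(-13)) = -24712 - (-3 + 52)/(-18 + 52) = -24712 - 49/34 = -840257/34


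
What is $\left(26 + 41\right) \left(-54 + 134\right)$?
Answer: $5360$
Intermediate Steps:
$\left(26 + 41\right) \left(-54 + 134\right) = 67 \cdot 80 = 5360$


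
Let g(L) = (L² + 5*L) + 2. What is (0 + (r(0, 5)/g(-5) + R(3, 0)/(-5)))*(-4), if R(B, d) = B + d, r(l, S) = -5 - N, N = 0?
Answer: 62/5 ≈ 12.400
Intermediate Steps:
r(l, S) = -5 (r(l, S) = -5 - 1*0 = -5 + 0 = -5)
g(L) = 2 + L² + 5*L
(0 + (r(0, 5)/g(-5) + R(3, 0)/(-5)))*(-4) = (0 + (-5/(2 + (-5)² + 5*(-5)) + (3 + 0)/(-5)))*(-4) = (0 + (-5/(2 + 25 - 25) + 3*(-⅕)))*(-4) = (0 + (-5/2 - ⅗))*(-4) = (0 - 31/10)*(-4) = -31/10*(-4) = 62/5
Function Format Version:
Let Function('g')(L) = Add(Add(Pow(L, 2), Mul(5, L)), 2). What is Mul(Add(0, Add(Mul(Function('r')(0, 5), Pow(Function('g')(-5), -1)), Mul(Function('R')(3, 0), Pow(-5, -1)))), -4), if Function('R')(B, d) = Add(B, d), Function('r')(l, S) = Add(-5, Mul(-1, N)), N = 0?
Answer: Rational(62, 5) ≈ 12.400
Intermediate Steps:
Function('r')(l, S) = -5 (Function('r')(l, S) = Add(-5, Mul(-1, 0)) = Add(-5, 0) = -5)
Function('g')(L) = Add(2, Pow(L, 2), Mul(5, L))
Mul(Add(0, Add(Mul(Function('r')(0, 5), Pow(Function('g')(-5), -1)), Mul(Function('R')(3, 0), Pow(-5, -1)))), -4) = Mul(Add(0, Add(Mul(-5, Pow(Add(2, Pow(-5, 2), Mul(5, -5)), -1)), Mul(Add(3, 0), Pow(-5, -1)))), -4) = Mul(Add(0, Add(Mul(-5, Pow(Add(2, 25, -25), -1)), Mul(3, Rational(-1, 5)))), -4) = Mul(Add(0, Add(Mul(-5, Pow(2, -1)), Rational(-3, 5))), -4) = Mul(Add(0, Add(Mul(-5, Rational(1, 2)), Rational(-3, 5))), -4) = Mul(Add(0, Add(Rational(-5, 2), Rational(-3, 5))), -4) = Mul(Add(0, Rational(-31, 10)), -4) = Mul(Rational(-31, 10), -4) = Rational(62, 5)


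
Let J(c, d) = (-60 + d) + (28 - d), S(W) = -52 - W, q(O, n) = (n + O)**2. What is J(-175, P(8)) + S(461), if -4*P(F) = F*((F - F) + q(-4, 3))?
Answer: -545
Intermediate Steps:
q(O, n) = (O + n)**2
P(F) = -F/4 (P(F) = -F*((F - F) + (-4 + 3)**2)/4 = -F*(0 + (-1)**2)/4 = -F*(0 + 1)/4 = -F/4)
J(c, d) = -32
J(-175, P(8)) + S(461) = -32 + (-52 - 1*461) = -32 + (-52 - 461) = -32 - 513 = -545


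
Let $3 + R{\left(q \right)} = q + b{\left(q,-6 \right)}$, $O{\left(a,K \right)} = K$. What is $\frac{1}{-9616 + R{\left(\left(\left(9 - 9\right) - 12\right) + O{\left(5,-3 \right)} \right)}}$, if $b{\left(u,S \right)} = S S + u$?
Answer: $- \frac{1}{9613} \approx -0.00010403$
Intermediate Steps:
$b{\left(u,S \right)} = u + S^{2}$ ($b{\left(u,S \right)} = S^{2} + u = u + S^{2}$)
$R{\left(q \right)} = 33 + 2 q$ ($R{\left(q \right)} = -3 + \left(q + \left(q + \left(-6\right)^{2}\right)\right) = -3 + \left(q + \left(q + 36\right)\right) = -3 + \left(q + \left(36 + q\right)\right) = -3 + \left(36 + 2 q\right) = 33 + 2 q$)
$\frac{1}{-9616 + R{\left(\left(\left(9 - 9\right) - 12\right) + O{\left(5,-3 \right)} \right)}} = \frac{1}{-9616 + \left(33 + 2 \left(\left(\left(9 - 9\right) - 12\right) - 3\right)\right)} = \frac{1}{-9616 + \left(33 + 2 \left(\left(0 - 12\right) - 3\right)\right)} = \frac{1}{-9616 + \left(33 + 2 \left(-12 - 3\right)\right)} = \frac{1}{-9616 + \left(33 + 2 \left(-15\right)\right)} = \frac{1}{-9616 + \left(33 - 30\right)} = \frac{1}{-9616 + 3} = \frac{1}{-9613} = - \frac{1}{9613}$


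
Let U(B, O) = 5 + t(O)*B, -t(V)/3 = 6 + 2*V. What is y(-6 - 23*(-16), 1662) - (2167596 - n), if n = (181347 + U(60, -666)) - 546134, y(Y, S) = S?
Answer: -2292036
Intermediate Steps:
t(V) = -18 - 6*V (t(V) = -3*(6 + 2*V) = -18 - 6*V)
U(B, O) = 5 + B*(-18 - 6*O) (U(B, O) = 5 + (-18 - 6*O)*B = 5 + B*(-18 - 6*O))
n = -126102 (n = (181347 + (5 - 6*60*(3 - 666))) - 546134 = (181347 + (5 - 6*60*(-663))) - 546134 = (181347 + (5 + 238680)) - 546134 = (181347 + 238685) - 546134 = 420032 - 546134 = -126102)
y(-6 - 23*(-16), 1662) - (2167596 - n) = 1662 - (2167596 - 1*(-126102)) = 1662 - (2167596 + 126102) = 1662 - 1*2293698 = 1662 - 2293698 = -2292036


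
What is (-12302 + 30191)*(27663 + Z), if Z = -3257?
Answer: 436598934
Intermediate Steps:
(-12302 + 30191)*(27663 + Z) = (-12302 + 30191)*(27663 - 3257) = 17889*24406 = 436598934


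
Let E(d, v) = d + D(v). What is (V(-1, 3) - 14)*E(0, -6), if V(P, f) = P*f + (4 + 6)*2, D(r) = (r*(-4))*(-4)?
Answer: -288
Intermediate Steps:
D(r) = 16*r (D(r) = -4*r*(-4) = 16*r)
E(d, v) = d + 16*v
V(P, f) = 20 + P*f (V(P, f) = P*f + 10*2 = P*f + 20 = 20 + P*f)
(V(-1, 3) - 14)*E(0, -6) = ((20 - 1*3) - 14)*(0 + 16*(-6)) = ((20 - 3) - 14)*(0 - 96) = (17 - 14)*(-96) = 3*(-96) = -288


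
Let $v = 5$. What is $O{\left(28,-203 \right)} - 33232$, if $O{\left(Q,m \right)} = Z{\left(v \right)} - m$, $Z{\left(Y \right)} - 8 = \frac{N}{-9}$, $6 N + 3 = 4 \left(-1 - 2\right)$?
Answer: $- \frac{594373}{18} \approx -33021.0$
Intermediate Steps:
$N = - \frac{5}{2}$ ($N = - \frac{1}{2} + \frac{4 \left(-1 - 2\right)}{6} = - \frac{1}{2} + \frac{4 \left(-3\right)}{6} = - \frac{1}{2} + \frac{1}{6} \left(-12\right) = - \frac{1}{2} - 2 = - \frac{5}{2} \approx -2.5$)
$Z{\left(Y \right)} = \frac{149}{18}$ ($Z{\left(Y \right)} = 8 - \frac{5}{2 \left(-9\right)} = 8 - - \frac{5}{18} = 8 + \frac{5}{18} = \frac{149}{18}$)
$O{\left(Q,m \right)} = \frac{149}{18} - m$
$O{\left(28,-203 \right)} - 33232 = \left(\frac{149}{18} - -203\right) - 33232 = \left(\frac{149}{18} + 203\right) - 33232 = \frac{3803}{18} - 33232 = - \frac{594373}{18}$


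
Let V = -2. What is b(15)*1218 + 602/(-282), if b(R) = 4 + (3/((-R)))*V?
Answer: 3776731/705 ≈ 5357.1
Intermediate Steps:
b(R) = 4 + 6/R (b(R) = 4 + (3/((-R)))*(-2) = 4 + (3*(-1/R))*(-2) = 4 - 3/R*(-2) = 4 + 6/R)
b(15)*1218 + 602/(-282) = (4 + 6/15)*1218 + 602/(-282) = (4 + 6*(1/15))*1218 + 602*(-1/282) = (4 + ⅖)*1218 - 301/141 = (22/5)*1218 - 301/141 = 26796/5 - 301/141 = 3776731/705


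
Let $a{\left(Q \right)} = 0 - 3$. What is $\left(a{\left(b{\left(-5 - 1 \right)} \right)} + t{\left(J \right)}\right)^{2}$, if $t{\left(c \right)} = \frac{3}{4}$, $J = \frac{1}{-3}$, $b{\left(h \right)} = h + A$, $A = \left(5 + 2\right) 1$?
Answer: $\frac{81}{16} \approx 5.0625$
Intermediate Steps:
$A = 7$ ($A = 7 \cdot 1 = 7$)
$b{\left(h \right)} = 7 + h$ ($b{\left(h \right)} = h + 7 = 7 + h$)
$J = - \frac{1}{3} \approx -0.33333$
$t{\left(c \right)} = \frac{3}{4}$ ($t{\left(c \right)} = 3 \cdot \frac{1}{4} = \frac{3}{4}$)
$a{\left(Q \right)} = -3$
$\left(a{\left(b{\left(-5 - 1 \right)} \right)} + t{\left(J \right)}\right)^{2} = \left(-3 + \frac{3}{4}\right)^{2} = \left(- \frac{9}{4}\right)^{2} = \frac{81}{16}$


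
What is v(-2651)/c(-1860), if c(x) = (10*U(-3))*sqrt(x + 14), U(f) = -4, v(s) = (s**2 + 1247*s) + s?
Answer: 3719353*I*sqrt(1846)/73840 ≈ 2164.2*I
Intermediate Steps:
v(s) = s**2 + 1248*s
c(x) = -40*sqrt(14 + x) (c(x) = (10*(-4))*sqrt(x + 14) = -40*sqrt(14 + x))
v(-2651)/c(-1860) = (-2651*(1248 - 2651))/((-40*sqrt(14 - 1860))) = (-2651*(-1403))/((-40*I*sqrt(1846))) = 3719353/((-40*I*sqrt(1846))) = 3719353*(I*sqrt(1846)/73840) = 3719353*I*sqrt(1846)/73840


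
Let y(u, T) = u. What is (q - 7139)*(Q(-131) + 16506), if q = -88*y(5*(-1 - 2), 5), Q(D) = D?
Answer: -95286125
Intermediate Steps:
q = 1320 (q = -440*(-1 - 2) = -440*(-3) = -88*(-15) = 1320)
(q - 7139)*(Q(-131) + 16506) = (1320 - 7139)*(-131 + 16506) = -5819*16375 = -95286125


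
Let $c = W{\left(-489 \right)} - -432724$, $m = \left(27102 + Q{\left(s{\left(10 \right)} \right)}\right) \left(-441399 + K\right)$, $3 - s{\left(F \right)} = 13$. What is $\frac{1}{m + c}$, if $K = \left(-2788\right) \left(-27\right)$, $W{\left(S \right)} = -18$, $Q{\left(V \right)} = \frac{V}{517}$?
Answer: $- \frac{517}{5129790717050} \approx -1.0078 \cdot 10^{-10}$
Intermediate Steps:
$s{\left(F \right)} = -10$ ($s{\left(F \right)} = 3 - 13 = -10$)
$Q{\left(V \right)} = \frac{V}{517}$ ($Q{\left(V \right)} = V \frac{1}{517} = \frac{V}{517}$)
$K = 75276$
$m = - \frac{5130014426052}{517}$ ($m = \left(27102 + \frac{1}{517} \left(-10\right)\right) \left(-441399 + 75276\right) = \left(27102 - \frac{10}{517}\right) \left(-366123\right) = \frac{14011724}{517} \left(-366123\right) = - \frac{5130014426052}{517} \approx -9.9227 \cdot 10^{9}$)
$c = 432706$ ($c = -18 - -432724 = -18 + 432724 = 432706$)
$\frac{1}{m + c} = \frac{1}{- \frac{5130014426052}{517} + 432706} = \frac{1}{- \frac{5129790717050}{517}} = - \frac{517}{5129790717050}$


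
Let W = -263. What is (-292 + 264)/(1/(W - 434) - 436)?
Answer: 19516/303893 ≈ 0.064220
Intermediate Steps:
(-292 + 264)/(1/(W - 434) - 436) = (-292 + 264)/(1/(-263 - 434) - 436) = -28/(1/(-697) - 436) = -28/(-1/697 - 436) = -28/(-303893/697) = -28*(-697/303893) = 19516/303893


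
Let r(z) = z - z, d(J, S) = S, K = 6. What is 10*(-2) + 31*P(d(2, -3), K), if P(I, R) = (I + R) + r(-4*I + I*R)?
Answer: 73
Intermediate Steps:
r(z) = 0
P(I, R) = I + R (P(I, R) = (I + R) + 0 = I + R)
10*(-2) + 31*P(d(2, -3), K) = 10*(-2) + 31*(-3 + 6) = -20 + 31*3 = -20 + 93 = 73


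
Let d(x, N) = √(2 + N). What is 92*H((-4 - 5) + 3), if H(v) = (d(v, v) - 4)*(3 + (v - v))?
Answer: -1104 + 552*I ≈ -1104.0 + 552.0*I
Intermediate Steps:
H(v) = -12 + 3*√(2 + v) (H(v) = (√(2 + v) - 4)*(3 + (v - v)) = (-4 + √(2 + v))*(3 + 0) = (-4 + √(2 + v))*3 = -12 + 3*√(2 + v))
92*H((-4 - 5) + 3) = 92*(-12 + 3*√(2 + ((-4 - 5) + 3))) = 92*(-12 + 3*√(2 + (-9 + 3))) = 92*(-12 + 3*√(2 - 6)) = 92*(-12 + 3*√(-4)) = 92*(-12 + 3*(2*I)) = 92*(-12 + 6*I) = -1104 + 552*I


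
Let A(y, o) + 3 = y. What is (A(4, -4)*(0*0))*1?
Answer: 0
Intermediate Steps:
A(y, o) = -3 + y
(A(4, -4)*(0*0))*1 = ((-3 + 4)*(0*0))*1 = (1*0)*1 = 0*1 = 0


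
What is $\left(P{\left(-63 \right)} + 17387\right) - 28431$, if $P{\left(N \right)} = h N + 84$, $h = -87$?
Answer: $-5479$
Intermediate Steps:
$P{\left(N \right)} = 84 - 87 N$ ($P{\left(N \right)} = - 87 N + 84 = 84 - 87 N$)
$\left(P{\left(-63 \right)} + 17387\right) - 28431 = \left(\left(84 - -5481\right) + 17387\right) - 28431 = \left(\left(84 + 5481\right) + 17387\right) - 28431 = \left(5565 + 17387\right) - 28431 = 22952 - 28431 = -5479$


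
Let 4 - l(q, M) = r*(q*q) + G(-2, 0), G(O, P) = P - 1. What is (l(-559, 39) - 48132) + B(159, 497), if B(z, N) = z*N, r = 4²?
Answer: -4968800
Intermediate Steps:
G(O, P) = -1 + P
r = 16
l(q, M) = 5 - 16*q² (l(q, M) = 4 - (16*(q*q) + (-1 + 0)) = 4 - (16*q² - 1) = 4 - (-1 + 16*q²) = 4 + (1 - 16*q²) = 5 - 16*q²)
B(z, N) = N*z
(l(-559, 39) - 48132) + B(159, 497) = ((5 - 16*(-559)²) - 48132) + 497*159 = ((5 - 16*312481) - 48132) + 79023 = ((5 - 4999696) - 48132) + 79023 = (-4999691 - 48132) + 79023 = -5047823 + 79023 = -4968800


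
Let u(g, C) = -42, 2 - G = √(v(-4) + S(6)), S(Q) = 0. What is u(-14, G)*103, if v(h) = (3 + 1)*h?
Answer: -4326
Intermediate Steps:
v(h) = 4*h
G = 2 - 4*I (G = 2 - √(4*(-4) + 0) = 2 - √(-16 + 0) = 2 - √(-16) = 2 - 4*I ≈ 2.0 - 4.0*I)
u(-14, G)*103 = -42*103 = -4326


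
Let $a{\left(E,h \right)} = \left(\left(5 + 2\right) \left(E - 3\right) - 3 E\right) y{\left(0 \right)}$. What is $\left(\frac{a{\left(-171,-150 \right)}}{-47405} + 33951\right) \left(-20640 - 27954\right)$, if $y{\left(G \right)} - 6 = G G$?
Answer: $- \frac{15641936120538}{9481} \approx -1.6498 \cdot 10^{9}$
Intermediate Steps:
$y{\left(G \right)} = 6 + G^{2}$ ($y{\left(G \right)} = 6 + G G = 6 + G^{2}$)
$a{\left(E,h \right)} = -126 + 24 E$ ($a{\left(E,h \right)} = \left(\left(5 + 2\right) \left(E - 3\right) - 3 E\right) \left(6 + 0^{2}\right) = \left(7 \left(-3 + E\right) - 3 E\right) \left(6 + 0\right) = \left(\left(-21 + 7 E\right) - 3 E\right) 6 = \left(-21 + 4 E\right) 6 = -126 + 24 E$)
$\left(\frac{a{\left(-171,-150 \right)}}{-47405} + 33951\right) \left(-20640 - 27954\right) = \left(\frac{-126 + 24 \left(-171\right)}{-47405} + 33951\right) \left(-20640 - 27954\right) = \left(\left(-126 - 4104\right) \left(- \frac{1}{47405}\right) + 33951\right) \left(-48594\right) = \left(\left(-4230\right) \left(- \frac{1}{47405}\right) + 33951\right) \left(-48594\right) = \left(\frac{846}{9481} + 33951\right) \left(-48594\right) = \frac{321890277}{9481} \left(-48594\right) = - \frac{15641936120538}{9481}$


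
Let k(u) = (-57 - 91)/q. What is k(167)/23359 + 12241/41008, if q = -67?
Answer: 19163882957/64179693424 ≈ 0.29860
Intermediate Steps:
k(u) = 148/67 (k(u) = (-57 - 91)/(-67) = -148*(-1/67) = 148/67)
k(167)/23359 + 12241/41008 = (148/67)/23359 + 12241/41008 = (148/67)*(1/23359) + 12241*(1/41008) = 148/1565053 + 12241/41008 = 19163882957/64179693424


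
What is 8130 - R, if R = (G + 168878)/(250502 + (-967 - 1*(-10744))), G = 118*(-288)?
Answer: 2115933376/260279 ≈ 8129.5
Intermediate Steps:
G = -33984
R = 134894/260279 (R = (-33984 + 168878)/(250502 + (-967 - 1*(-10744))) = 134894/(250502 + (-967 + 10744)) = 134894/(250502 + 9777) = 134894/260279 ≈ 0.51827)
8130 - R = 8130 - 1*134894/260279 = 8130 - 134894/260279 = 2115933376/260279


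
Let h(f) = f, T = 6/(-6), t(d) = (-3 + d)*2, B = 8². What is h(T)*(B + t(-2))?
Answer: -54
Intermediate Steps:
B = 64
t(d) = -6 + 2*d
T = -1 (T = 6*(-⅙) = -1)
h(T)*(B + t(-2)) = -(64 + (-6 + 2*(-2))) = -(64 + (-6 - 4)) = -(64 - 10) = -1*54 = -54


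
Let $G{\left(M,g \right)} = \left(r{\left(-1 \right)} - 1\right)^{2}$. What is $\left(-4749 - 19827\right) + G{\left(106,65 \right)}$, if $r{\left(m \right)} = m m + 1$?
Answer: $-24575$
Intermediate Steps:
$r{\left(m \right)} = 1 + m^{2}$ ($r{\left(m \right)} = m^{2} + 1 = 1 + m^{2}$)
$G{\left(M,g \right)} = 1$ ($G{\left(M,g \right)} = \left(\left(1 + \left(-1\right)^{2}\right) - 1\right)^{2} = \left(\left(1 + 1\right) - 1\right)^{2} = \left(2 - 1\right)^{2} = 1^{2} = 1$)
$\left(-4749 - 19827\right) + G{\left(106,65 \right)} = \left(-4749 - 19827\right) + 1 = -24576 + 1 = -24575$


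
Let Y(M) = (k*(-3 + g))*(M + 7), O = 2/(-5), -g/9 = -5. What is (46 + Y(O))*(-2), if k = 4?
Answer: -11548/5 ≈ -2309.6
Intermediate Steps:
g = 45 (g = -9*(-5) = 45)
O = -2/5 (O = 2*(-1/5) = -2/5 ≈ -0.40000)
Y(M) = 1176 + 168*M (Y(M) = (4*(-3 + 45))*(M + 7) = (4*42)*(7 + M) = 168*(7 + M) = 1176 + 168*M)
(46 + Y(O))*(-2) = (46 + (1176 + 168*(-2/5)))*(-2) = (46 + (1176 - 336/5))*(-2) = (46 + 5544/5)*(-2) = (5774/5)*(-2) = -11548/5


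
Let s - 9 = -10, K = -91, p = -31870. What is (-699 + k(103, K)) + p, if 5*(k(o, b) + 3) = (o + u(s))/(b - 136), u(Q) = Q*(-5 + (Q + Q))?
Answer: -7393866/227 ≈ -32572.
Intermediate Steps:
s = -1 (s = 9 - 10 = -1)
u(Q) = Q*(-5 + 2*Q)
k(o, b) = -3 + (7 + o)/(5*(-136 + b)) (k(o, b) = -3 + ((o - (-5 + 2*(-1)))/(b - 136))/5 = -3 + ((o - (-5 - 2))/(-136 + b))/5 = -3 + ((o - 1*(-7))/(-136 + b))/5 = -3 + ((o + 7)/(-136 + b))/5 = -3 + ((7 + o)/(-136 + b))/5 = -3 + (7 + o)/(5*(-136 + b)))
(-699 + k(103, K)) + p = (-699 + (2047 + 103 - 15*(-91))/(5*(-136 - 91))) - 31870 = (-699 + (⅕)*(2047 + 103 + 1365)/(-227)) - 31870 = (-699 + (⅕)*(-1/227)*3515) - 31870 = (-699 - 703/227) - 31870 = -159376/227 - 31870 = -7393866/227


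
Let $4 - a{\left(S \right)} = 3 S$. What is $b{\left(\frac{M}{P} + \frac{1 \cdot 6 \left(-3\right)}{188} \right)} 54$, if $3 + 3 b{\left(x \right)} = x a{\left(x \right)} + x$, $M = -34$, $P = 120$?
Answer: $- \frac{42358383}{441800} \approx -95.877$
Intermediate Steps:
$a{\left(S \right)} = 4 - 3 S$
$b{\left(x \right)} = -1 + \frac{x}{3} + \frac{x \left(4 - 3 x\right)}{3}$ ($b{\left(x \right)} = -1 + \frac{x \left(4 - 3 x\right) + x}{3} = -1 + \frac{x + x \left(4 - 3 x\right)}{3} = -1 + \left(\frac{x}{3} + \frac{x \left(4 - 3 x\right)}{3}\right) = -1 + \frac{x}{3} + \frac{x \left(4 - 3 x\right)}{3}$)
$b{\left(\frac{M}{P} + \frac{1 \cdot 6 \left(-3\right)}{188} \right)} 54 = \left(-1 - \left(- \frac{34}{120} + \frac{1 \cdot 6 \left(-3\right)}{188}\right)^{2} + \frac{5 \left(- \frac{34}{120} + \frac{1 \cdot 6 \left(-3\right)}{188}\right)}{3}\right) 54 = \left(-1 - \left(\left(-34\right) \frac{1}{120} + 6 \left(-3\right) \frac{1}{188}\right)^{2} + \frac{5 \left(\left(-34\right) \frac{1}{120} + 6 \left(-3\right) \frac{1}{188}\right)}{3}\right) 54 = \left(-1 - \left(- \frac{17}{60} - \frac{9}{94}\right)^{2} + \frac{5 \left(- \frac{17}{60} - \frac{9}{94}\right)}{3}\right) 54 = \left(-1 - \left(- \frac{1069}{2820}\right)^{2} + \frac{5}{3} \left(- \frac{1069}{2820}\right)\right) 54 = \left(-1 - \frac{1142761}{7952400} - \frac{1069}{1692}\right) 54 = \left(- \frac{1568829}{883600}\right) 54 = - \frac{42358383}{441800}$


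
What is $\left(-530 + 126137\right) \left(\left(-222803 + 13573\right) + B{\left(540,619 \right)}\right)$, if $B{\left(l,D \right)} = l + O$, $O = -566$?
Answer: $-26284018392$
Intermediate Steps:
$B{\left(l,D \right)} = -566 + l$ ($B{\left(l,D \right)} = l - 566 = -566 + l$)
$\left(-530 + 126137\right) \left(\left(-222803 + 13573\right) + B{\left(540,619 \right)}\right) = \left(-530 + 126137\right) \left(\left(-222803 + 13573\right) + \left(-566 + 540\right)\right) = 125607 \left(-209230 - 26\right) = 125607 \left(-209256\right) = -26284018392$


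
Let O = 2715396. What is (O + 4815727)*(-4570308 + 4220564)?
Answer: -2633965082512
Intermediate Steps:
(O + 4815727)*(-4570308 + 4220564) = (2715396 + 4815727)*(-4570308 + 4220564) = 7531123*(-349744) = -2633965082512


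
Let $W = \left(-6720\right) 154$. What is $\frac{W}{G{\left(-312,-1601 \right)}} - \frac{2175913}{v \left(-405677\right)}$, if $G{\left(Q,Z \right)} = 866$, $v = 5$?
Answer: $- \frac{1048625364071}{878290705} \approx -1193.9$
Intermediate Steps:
$W = -1034880$
$\frac{W}{G{\left(-312,-1601 \right)}} - \frac{2175913}{v \left(-405677\right)} = - \frac{1034880}{866} - \frac{2175913}{5 \left(-405677\right)} = \left(-1034880\right) \frac{1}{866} - \frac{2175913}{-2028385} = - \frac{517440}{433} - - \frac{2175913}{2028385} = - \frac{517440}{433} + \frac{2175913}{2028385} = - \frac{1048625364071}{878290705}$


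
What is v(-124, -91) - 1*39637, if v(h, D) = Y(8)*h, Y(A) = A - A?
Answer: -39637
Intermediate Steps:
Y(A) = 0
v(h, D) = 0 (v(h, D) = 0*h = 0)
v(-124, -91) - 1*39637 = 0 - 1*39637 = 0 - 39637 = -39637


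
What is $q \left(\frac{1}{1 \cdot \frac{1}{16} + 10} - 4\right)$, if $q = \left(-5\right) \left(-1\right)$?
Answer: $- \frac{3140}{161} \approx -19.503$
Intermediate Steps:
$q = 5$
$q \left(\frac{1}{1 \cdot \frac{1}{16} + 10} - 4\right) = 5 \left(\frac{1}{1 \cdot \frac{1}{16} + 10} - 4\right) = 5 \left(\frac{1}{\frac{1}{16} + 10} - 4\right) = 5 \left(\frac{1}{\frac{161}{16}} - 4\right) = 5 \left(\frac{16}{161} - 4\right) = 5 \left(- \frac{628}{161}\right) = - \frac{3140}{161}$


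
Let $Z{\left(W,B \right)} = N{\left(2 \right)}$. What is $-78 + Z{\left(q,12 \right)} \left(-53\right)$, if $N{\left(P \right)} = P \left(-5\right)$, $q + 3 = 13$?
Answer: $452$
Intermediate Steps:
$q = 10$ ($q = -3 + 13 = 10$)
$N{\left(P \right)} = - 5 P$
$Z{\left(W,B \right)} = -10$ ($Z{\left(W,B \right)} = \left(-5\right) 2 = -10$)
$-78 + Z{\left(q,12 \right)} \left(-53\right) = -78 - -530 = -78 + 530 = 452$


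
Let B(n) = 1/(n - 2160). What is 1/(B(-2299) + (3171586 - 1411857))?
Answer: 4459/7846631610 ≈ 5.6827e-7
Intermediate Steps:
B(n) = 1/(-2160 + n)
1/(B(-2299) + (3171586 - 1411857)) = 1/(1/(-2160 - 2299) + (3171586 - 1411857)) = 1/(1/(-4459) + 1759729) = 1/(-1/4459 + 1759729) = 1/(7846631610/4459) = 4459/7846631610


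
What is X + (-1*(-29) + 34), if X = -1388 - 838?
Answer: -2163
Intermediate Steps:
X = -2226
X + (-1*(-29) + 34) = -2226 + (-1*(-29) + 34) = -2226 + (29 + 34) = -2226 + 63 = -2163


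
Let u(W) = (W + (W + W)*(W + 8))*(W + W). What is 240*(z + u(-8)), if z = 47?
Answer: 42000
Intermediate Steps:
u(W) = 2*W*(W + 2*W*(8 + W)) (u(W) = (W + (2*W)*(8 + W))*(2*W) = (W + 2*W*(8 + W))*(2*W) = 2*W*(W + 2*W*(8 + W)))
240*(z + u(-8)) = 240*(47 + (-8)²*(34 + 4*(-8))) = 240*(47 + 64*(34 - 32)) = 240*(47 + 64*2) = 240*(47 + 128) = 240*175 = 42000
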